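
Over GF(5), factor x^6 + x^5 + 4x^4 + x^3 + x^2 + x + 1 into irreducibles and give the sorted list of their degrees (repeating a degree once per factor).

1, 1, 2, 2

Write h(x) = x^6 + x^5 + 4x^4 + x^3 + x^2 + x + 1.
Roots in GF(5): h(0) = 1; h(1) = 0 → root; h(2) = 0 → root; h(3) = 1; h(4) = 4.
Linear factors from roots: (x + 4), (x + 3).
Complete factorization: h(x) = (x + 3)·(x + 4)·(x^2 + x + 2)·(x^2 + 3x + 4).
Factor degrees with multiplicity: 1 + 1 + 2 + 2 = 6.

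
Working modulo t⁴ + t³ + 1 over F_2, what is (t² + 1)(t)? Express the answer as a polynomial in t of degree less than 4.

Multiply in F_2[t]: (t² + 1)·(t) = t³ + t.
Reduced: t³ + t.

t^3 + t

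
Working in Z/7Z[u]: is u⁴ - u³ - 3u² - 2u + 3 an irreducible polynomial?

Yes

Write P(u) = u⁴ - u³ - 3u² - 2u + 3.
Check for roots in Z/7Z: P(0) = 3; P(1) = 5; P(2) = 2; P(3) = 3; P(4) = 6; P(5) = 5; P(6) = 4.
No roots, so no linear factors.
Degree-2 irreducible divisors: test the 21 monic irreducibles of degree 2 over GF(7).
None of them divide P (all give nonzero remainder).
No irreducible factor of degree ≤ 2 exists, so P is irreducible over GF(7).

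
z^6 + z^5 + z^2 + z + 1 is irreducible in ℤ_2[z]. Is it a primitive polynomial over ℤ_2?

Write f(z) = z^6 + z^5 + z^2 + z + 1.
|GF(2^6)^×| = 2^6 − 1 = 63. Prime factorization: 63 = 3^2·7.
f is primitive ⇔ z has order 63 in GF(2)[z]/(f), i.e. z^(63/q) ≠ 1 for each prime q | 63.
z^(21) mod f = z^5 + z^3 + z^2.
z^(9) mod f = z^3 + z^2 + 1.
None equal 1, so z has full order 63; f is primitive.

Yes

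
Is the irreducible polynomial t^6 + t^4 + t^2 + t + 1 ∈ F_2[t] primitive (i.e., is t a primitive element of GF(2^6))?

Write f(t) = t^6 + t^4 + t^2 + t + 1.
|GF(2^6)^×| = 2^6 − 1 = 63. Prime factorization: 63 = 3^2·7.
f is primitive ⇔ t has order 63 in GF(2)[t]/(f), i.e. t^(63/q) ≠ 1 for each prime q | 63.
t^(21) mod f = 1
t^(9) mod f = t^4 + t^2 + t.
Since t^(21) = 1, the order of t divides 21 < 63; not primitive.

No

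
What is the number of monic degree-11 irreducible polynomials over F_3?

Gauss's count: N_{3}(11) = (1/11) Σ_{d|11} μ(11/d)·3^d.
Divisors of 11: 1, 11; μ(11/d) for each: -1, 1.
Σ = − 3^1 + 3^11 = 177144.
N = 177144/11 = 16104.

16104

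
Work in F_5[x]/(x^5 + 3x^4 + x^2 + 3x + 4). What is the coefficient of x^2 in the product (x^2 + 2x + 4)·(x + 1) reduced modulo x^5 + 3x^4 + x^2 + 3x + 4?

3

Multiply in F_5[x]: (x^2 + 2x + 4)·(x + 1) = x^3 + 3x^2 + x + 4.
Reduced: x^3 + 3x^2 + x + 4.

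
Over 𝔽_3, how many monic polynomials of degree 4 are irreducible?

The number of monic irreducibles of degree 4 over GF(3) is (1/4)·Σ_{d∣4} μ(4/d) 3^d.
Divisors of 4: 1, 2, 4; μ(4/d) for each: 0, -1, 1.
Σ = − 3^2 + 3^4 = 72.
N = 72/4 = 18.

18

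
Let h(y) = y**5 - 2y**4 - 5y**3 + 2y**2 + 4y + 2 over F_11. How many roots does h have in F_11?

5

Evaluate at each of the 11 elements of F_11:
h(0) = 2; h(1) = 2; h(2) = 0 → root; h(3) = 0 → root; h(4) = 0 → root; h(5) = 2; h(6) = 0 → root; h(7) = 1; h(8) = 2; h(9) = 0 → root; h(10) = 2.
Roots: {2, 3, 4, 6, 9}.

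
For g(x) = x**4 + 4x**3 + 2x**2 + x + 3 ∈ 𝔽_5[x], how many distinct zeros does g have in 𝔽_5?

Evaluate at each of the 5 elements of 𝔽_5:
g(0) = 3; g(1) = 1; g(2) = 1; g(3) = 3; g(4) = 1.
No element is a root.

0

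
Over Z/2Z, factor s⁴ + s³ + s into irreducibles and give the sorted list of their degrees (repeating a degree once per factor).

1, 3

Write f(s) = s⁴ + s³ + s.
Roots in Z/2Z: f(0) = 0 → root; f(1) = 1.
Linear factors from roots: (s).
Complete factorization: f(s) = (s)·(s³ + s² + 1).
Factor degrees with multiplicity: 1 + 3 = 4.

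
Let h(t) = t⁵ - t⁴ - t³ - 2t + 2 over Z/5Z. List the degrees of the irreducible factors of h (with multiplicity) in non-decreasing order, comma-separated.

5

Roots in Z/5Z: h(0) = 2; h(1) = 4; h(2) = 1; h(3) = 1; h(4) = 3.
Complete factorization: h(t) = (t⁵ - t⁴ - t³ - 2t + 2).
Factor degrees with multiplicity: 5 = 5.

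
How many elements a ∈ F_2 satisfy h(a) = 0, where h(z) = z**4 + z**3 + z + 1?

1

Evaluate at each of the 2 elements of F_2:
h(0) = 1; h(1) = 0 → root.
Roots: {1}.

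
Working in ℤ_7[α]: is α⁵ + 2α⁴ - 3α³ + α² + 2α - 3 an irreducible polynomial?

Write h(α) = α⁵ + 2α⁴ - 3α³ + α² + 2α - 3.
Check for roots in ℤ_7: h(0) = 4; h(1) = 0 → root; h(2) = 3; h(3) = 0 → root; h(4) = 0 → root; h(5) = 0 → root; h(6) = 0 → root.
h(1) = 0, so (α − 1) divides h(α); h is reducible.

No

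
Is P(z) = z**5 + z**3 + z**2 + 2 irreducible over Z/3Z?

Check for roots in Z/3Z: P(0) = 2; P(1) = 2; P(2) = 1.
No roots, so no linear factors.
Monic irreducibles of degree 2 over GF(3): z**2 + 1, z**2 + z + 2, z**2 + 2z + 2.
None of them divide P (all give nonzero remainder).
No irreducible factor of degree ≤ 2 exists, so P is irreducible over GF(3).

Yes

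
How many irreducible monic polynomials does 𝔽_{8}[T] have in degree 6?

43596

x^(8^6) − x is the product of all monic irreducibles of degree dividing 6; Möbius inversion gives N = (1/6) Σ μ(6/d)·8^d.
Divisors of 6: 1, 2, 3, 6; μ(6/d) for each: 1, -1, -1, 1.
Σ = 8^1 − 8^2 − 8^3 + 8^6 = 261576.
N = 261576/6 = 43596.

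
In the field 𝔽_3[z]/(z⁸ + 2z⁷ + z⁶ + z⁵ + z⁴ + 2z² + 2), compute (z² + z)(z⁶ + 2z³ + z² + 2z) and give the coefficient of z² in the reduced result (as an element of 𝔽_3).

0

Multiply in 𝔽_3[z]: (z² + z)·(z⁶ + 2z³ + z² + 2z) = z⁸ + z⁷ + 2z⁵ + 2z².
Reduce using z⁸ ≡ z⁷ + 2z⁶ + 2z⁵ + 2z⁴ + z² + 1 (mod z⁸ + 2z⁷ + z⁶ + z⁵ + z⁴ + 2z² + 2).
Reduced: 2z⁷ + 2z⁶ + z⁵ + 2z⁴ + 1.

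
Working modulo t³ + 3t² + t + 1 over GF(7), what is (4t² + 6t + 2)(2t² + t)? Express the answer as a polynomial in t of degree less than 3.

5t^2 + 2t + 1

Multiply in GF(7)[t]: (4t² + 6t + 2)·(2t² + t) = t⁴ + 2t³ + 3t² + 2t.
Reduce using t³ ≡ 4t² + 6t + 6 (mod t³ + 3t² + t + 1).
Reduced: 5t² + 2t + 1.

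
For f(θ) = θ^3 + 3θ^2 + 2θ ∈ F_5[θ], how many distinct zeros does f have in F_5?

Evaluate at each of the 5 elements of F_5:
f(0) = 0 → root; f(1) = 1; f(2) = 4; f(3) = 0 → root; f(4) = 0 → root.
Roots: {0, 3, 4}.

3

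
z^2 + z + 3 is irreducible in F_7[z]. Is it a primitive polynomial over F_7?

Yes

Write f(z) = z^2 + z + 3.
|GF(7^2)^×| = 7^2 − 1 = 48. Prime factorization: 48 = 2^4·3.
f is primitive ⇔ z has order 48 in GF(7)[z]/(f), i.e. z^(48/q) ≠ 1 for each prime q | 48.
z^(24) mod f = 6.
z^(16) mod f = 2.
None equal 1, so z has full order 48; f is primitive.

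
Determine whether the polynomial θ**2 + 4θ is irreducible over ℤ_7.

No

Write m(θ) = θ**2 + 4θ.
Check for roots in ℤ_7: m(0) = 0 → root; m(1) = 5; m(2) = 5; m(3) = 0 → root; m(4) = 4; m(5) = 3; m(6) = 4.
m(0) = 0, so (θ) divides m(θ); m is reducible.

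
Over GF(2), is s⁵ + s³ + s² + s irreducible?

No

Write h(s) = s⁵ + s³ + s² + s.
Check for roots in GF(2): h(0) = 0 → root; h(1) = 0 → root.
h(0) = 0, so (s) divides h(s); h is reducible.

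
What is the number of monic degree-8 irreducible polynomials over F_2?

30

The number of monic irreducibles of degree 8 over GF(2) is (1/8)·Σ_{d∣8} μ(8/d) 2^d.
Divisors of 8: 1, 2, 4, 8; μ(8/d) for each: 0, 0, -1, 1.
Σ = − 2^4 + 2^8 = 240.
N = 240/8 = 30.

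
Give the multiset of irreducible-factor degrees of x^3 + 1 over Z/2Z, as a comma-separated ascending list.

Write g(x) = x^3 + 1.
Roots in Z/2Z: g(0) = 1; g(1) = 0 → root.
Linear factors from roots: (x + 1).
Complete factorization: g(x) = (x + 1)·(x^2 + x + 1).
Factor degrees with multiplicity: 1 + 2 = 3.

1, 2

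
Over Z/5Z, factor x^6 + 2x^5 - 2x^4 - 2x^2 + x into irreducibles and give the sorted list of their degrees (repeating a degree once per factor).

1, 1, 1, 1, 2

Write h(x) = x^6 + 2x^5 - 2x^4 - 2x^2 + x.
Roots in Z/5Z: h(0) = 0 → root; h(1) = 0 → root; h(2) = 0 → root; h(3) = 3; h(4) = 4.
Linear factors from roots: (x), (x - 1), (x - 2).
Complete factorization: h(x) = (x)·(x - 2)·(x - 1)^2·(x^2 + x + 2).
Factor degrees with multiplicity: 1 + 1 + 1 + 1 + 2 = 6.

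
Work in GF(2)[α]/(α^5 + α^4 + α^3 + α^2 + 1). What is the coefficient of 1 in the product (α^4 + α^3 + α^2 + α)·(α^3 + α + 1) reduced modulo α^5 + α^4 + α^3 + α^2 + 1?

1

Multiply in GF(2)[α]: (α^4 + α^3 + α^2 + α)·(α^3 + α + 1) = α^7 + α^6 + α^4 + α.
Reduce using α^5 ≡ α^4 + α^3 + α^2 + 1 (mod α^5 + α^4 + α^3 + α^2 + 1).
Reduced: α^4 + α^3 + α + 1.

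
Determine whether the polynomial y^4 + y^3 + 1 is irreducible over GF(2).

Yes

Write f(y) = y^4 + y^3 + 1.
Check for roots in GF(2): f(0) = 1; f(1) = 1.
No roots, so no linear factors.
Monic irreducibles of degree 2 over GF(2): y^2 + y + 1.
None of them divide f (all give nonzero remainder).
No irreducible factor of degree ≤ 2 exists, so f is irreducible over GF(2).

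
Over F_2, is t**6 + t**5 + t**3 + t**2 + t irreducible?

No

Write m(t) = t**6 + t**5 + t**3 + t**2 + t.
Check for roots in F_2: m(0) = 0 → root; m(1) = 1.
m(0) = 0, so (t) divides m(t); m is reducible.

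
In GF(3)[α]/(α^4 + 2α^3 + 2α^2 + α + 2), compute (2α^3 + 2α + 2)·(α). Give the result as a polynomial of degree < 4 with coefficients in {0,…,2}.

2α^3 + α^2 + 2

Multiply in GF(3)[α]: (2α^3 + 2α + 2)·(α) = 2α^4 + 2α^2 + 2α.
Reduce using α^4 ≡ α^3 + α^2 + 2α + 1 (mod α^4 + 2α^3 + 2α^2 + α + 2).
Reduced: 2α^3 + α^2 + 2.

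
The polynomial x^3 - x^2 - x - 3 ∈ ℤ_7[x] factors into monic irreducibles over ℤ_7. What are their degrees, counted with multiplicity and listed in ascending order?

Write g(x) = x^3 - x^2 - x - 3.
Complete factorization: g(x) = (x^3 - x^2 - x - 3).
Factor degrees with multiplicity: 3 = 3.

3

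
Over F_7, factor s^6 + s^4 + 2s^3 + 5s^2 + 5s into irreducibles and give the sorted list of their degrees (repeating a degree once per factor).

1, 1, 1, 1, 1, 1

Write g(s) = s^6 + s^4 + 2s^3 + 5s^2 + 5s.
Linear factors from roots: (s), (s + 6), (s + 5), (s + 4), (s + 1).
Complete factorization: g(s) = (s)·(s + 1)·(s + 4)·(s + 6)·(s + 5)^2.
Factor degrees with multiplicity: 1 + 1 + 1 + 1 + 1 + 1 = 6.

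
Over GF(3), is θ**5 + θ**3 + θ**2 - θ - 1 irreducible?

Write g(θ) = θ**5 + θ**3 + θ**2 - θ - 1.
Check for roots in GF(3): g(0) = 2; g(1) = 1; g(2) = 2.
No roots, so no linear factors.
Monic irreducibles of degree 2 over GF(3): θ**2 + 1, θ**2 + θ - 1, θ**2 - θ - 1.
None of them divide g (all give nonzero remainder).
No irreducible factor of degree ≤ 2 exists, so g is irreducible over GF(3).

Yes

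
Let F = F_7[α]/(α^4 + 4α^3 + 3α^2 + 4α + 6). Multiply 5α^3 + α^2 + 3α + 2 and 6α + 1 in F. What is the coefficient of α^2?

6

Multiply in F_7[α]: (5α^3 + α^2 + 3α + 2)·(6α + 1) = 2α^4 + 4α^3 + 5α^2 + α + 2.
Reduce using α^4 ≡ 3α^3 + 4α^2 + 3α + 1 (mod α^4 + 4α^3 + 3α^2 + 4α + 6).
Reduced: 3α^3 + 6α^2 + 4.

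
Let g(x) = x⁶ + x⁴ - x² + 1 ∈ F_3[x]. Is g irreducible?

Yes

Check for roots in F_3: g(0) = 1; g(1) = 2; g(2) = 2.
No roots, so no linear factors.
Monic irreducibles of degree 2 over GF(3): x² + 1, x² + x - 1, x² - x - 1.
None of them divide g (all give nonzero remainder).
Degree-3 irreducible divisors: test the 8 monic irreducibles of degree 3 over GF(3).
None of them divide g (all give nonzero remainder).
No irreducible factor of degree ≤ 3 exists, so g is irreducible over GF(3).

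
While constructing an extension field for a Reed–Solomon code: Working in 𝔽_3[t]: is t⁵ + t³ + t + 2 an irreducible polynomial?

Write P(t) = t⁵ + t³ + t + 2.
Check for roots in 𝔽_3: P(0) = 2; P(1) = 2; P(2) = 2.
No roots, so no linear factors.
Monic irreducibles of degree 2 over GF(3): t² + 1, t² + t + 2, t² + 2t + 2.
None of them divide P (all give nonzero remainder).
No irreducible factor of degree ≤ 2 exists, so P is irreducible over GF(3).

Yes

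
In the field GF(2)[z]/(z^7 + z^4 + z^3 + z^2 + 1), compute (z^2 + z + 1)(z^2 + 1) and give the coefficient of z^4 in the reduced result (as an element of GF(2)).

1

Multiply in GF(2)[z]: (z^2 + z + 1)·(z^2 + 1) = z^4 + z^3 + z + 1.
Reduced: z^4 + z^3 + z + 1.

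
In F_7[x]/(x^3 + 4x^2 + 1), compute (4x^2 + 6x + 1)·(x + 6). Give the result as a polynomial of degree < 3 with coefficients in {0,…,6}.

Multiply in F_7[x]: (4x^2 + 6x + 1)·(x + 6) = 4x^3 + 2x^2 + 2x + 6.
Reduce using x^3 ≡ 3x^2 + 6 (mod x^3 + 4x^2 + 1).
Reduced: 2x + 2.

2x + 2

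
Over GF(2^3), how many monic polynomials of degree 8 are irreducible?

2096640

Gauss's count: N_{8}(8) = (1/8) Σ_{d|8} μ(8/d)·8^d.
Divisors of 8: 1, 2, 4, 8; μ(8/d) for each: 0, 0, -1, 1.
Σ = − 8^4 + 8^8 = 16773120.
N = 16773120/8 = 2096640.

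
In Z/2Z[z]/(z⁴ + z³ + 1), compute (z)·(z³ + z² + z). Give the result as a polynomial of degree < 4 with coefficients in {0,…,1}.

Multiply in Z/2Z[z]: (z)·(z³ + z² + z) = z⁴ + z³ + z².
Reduce using z⁴ ≡ z³ + 1 (mod z⁴ + z³ + 1).
Reduced: z² + 1.

z^2 + 1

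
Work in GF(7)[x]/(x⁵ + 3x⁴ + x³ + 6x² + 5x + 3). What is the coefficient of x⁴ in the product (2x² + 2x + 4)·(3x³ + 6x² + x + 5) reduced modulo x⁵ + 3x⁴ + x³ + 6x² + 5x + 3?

0

Multiply in GF(7)[x]: (2x² + 2x + 4)·(3x³ + 6x² + x + 5) = 6x⁵ + 4x⁴ + 5x³ + x² + 6.
Reduce using x⁵ ≡ 4x⁴ + 6x³ + x² + 2x + 4 (mod x⁵ + 3x⁴ + x³ + 6x² + 5x + 3).
Reduced: 6x³ + 5x + 2.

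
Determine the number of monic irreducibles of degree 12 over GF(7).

x^(7^12) − x is the product of all monic irreducibles of degree dividing 12; Möbius inversion gives N = (1/12) Σ μ(12/d)·7^d.
Divisors of 12: 1, 2, 3, 4, 6, 12; μ(12/d) for each: 0, 1, 0, -1, -1, 1.
Σ = 7^2 − 7^4 − 7^6 + 7^12 = 13841167200.
N = 13841167200/12 = 1153430600.

1153430600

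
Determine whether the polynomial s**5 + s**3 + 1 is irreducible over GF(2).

Write f(s) = s**5 + s**3 + 1.
Check for roots in GF(2): f(0) = 1; f(1) = 1.
No roots, so no linear factors.
Monic irreducibles of degree 2 over GF(2): s**2 + s + 1.
None of them divide f (all give nonzero remainder).
No irreducible factor of degree ≤ 2 exists, so f is irreducible over GF(2).

Yes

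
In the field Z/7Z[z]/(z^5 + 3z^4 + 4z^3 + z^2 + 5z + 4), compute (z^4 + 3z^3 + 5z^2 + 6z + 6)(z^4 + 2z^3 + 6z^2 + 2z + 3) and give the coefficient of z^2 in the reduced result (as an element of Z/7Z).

Multiply in Z/7Z[z]: (z^4 + 3z^3 + 5z^2 + 6z + 6)·(z^4 + 2z^3 + 6z^2 + 2z + 3) = z^8 + 5z^7 + 3z^6 + z^5 + z^4 + 4z^3 + 2z + 4.
Reduce using z^5 ≡ 4z^4 + 3z^3 + 6z^2 + 2z + 3 (mod z^5 + 3z^4 + 4z^3 + z^2 + 5z + 4).
Reduced: 4z^4 + z^3 + 1.

0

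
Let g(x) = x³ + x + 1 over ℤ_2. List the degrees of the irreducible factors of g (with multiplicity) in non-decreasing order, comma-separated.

Roots in ℤ_2: g(0) = 1; g(1) = 1.
Complete factorization: g(x) = (x³ + x + 1).
Factor degrees with multiplicity: 3 = 3.

3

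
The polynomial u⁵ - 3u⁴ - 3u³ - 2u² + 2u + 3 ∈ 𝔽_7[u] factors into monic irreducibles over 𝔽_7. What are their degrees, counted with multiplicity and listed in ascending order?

Write g(u) = u⁵ - 3u⁴ - 3u³ - 2u² + 2u + 3.
Complete factorization: g(u) = (u⁵ - 3u⁴ - 3u³ - 2u² + 2u + 3).
Factor degrees with multiplicity: 5 = 5.

5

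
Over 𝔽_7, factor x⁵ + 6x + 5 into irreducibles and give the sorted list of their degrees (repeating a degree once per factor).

Write h(x) = x⁵ + 6x + 5.
Linear factors from roots: (x + 5), (x + 4).
Complete factorization: h(x) = (x + 4)·(x + 5)·(x³ + 5x² + 5x + 2).
Factor degrees with multiplicity: 1 + 1 + 3 = 5.

1, 1, 3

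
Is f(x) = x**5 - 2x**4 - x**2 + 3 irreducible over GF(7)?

Check for roots in GF(7): f(0) = 3; f(1) = 1; f(2) = 6; f(3) = 5; f(4) = 2; f(5) = 5; f(6) = 6.
No roots, so no linear factors.
Degree-2 irreducible divisors: test the 21 monic irreducibles of degree 2 over GF(7).
None of them divide f (all give nonzero remainder).
No irreducible factor of degree ≤ 2 exists, so f is irreducible over GF(7).

Yes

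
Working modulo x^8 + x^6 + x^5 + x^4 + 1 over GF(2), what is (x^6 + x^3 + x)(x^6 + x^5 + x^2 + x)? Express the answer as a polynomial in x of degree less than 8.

x^7 + x^5 + x^4 + x + 1

Multiply in GF(2)[x]: (x^6 + x^3 + x)·(x^6 + x^5 + x^2 + x) = x^12 + x^11 + x^9 + x^6 + x^5 + x^4 + x^3 + x^2.
Reduce using x^8 ≡ x^6 + x^5 + x^4 + 1 (mod x^8 + x^6 + x^5 + x^4 + 1).
Reduced: x^7 + x^5 + x^4 + x + 1.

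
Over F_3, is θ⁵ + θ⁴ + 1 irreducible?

No

Write h(θ) = θ⁵ + θ⁴ + 1.
Check for roots in F_3: h(0) = 1; h(1) = 0 → root; h(2) = 1.
h(1) = 0, so (θ − 1) divides h(θ); h is reducible.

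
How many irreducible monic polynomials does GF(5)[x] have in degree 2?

10

By the necklace-counting formula, N_5(2) = (1/2) Σ_{d|2} μ(2/d)·5^d.
Divisors of 2: 1, 2; μ(2/d) for each: -1, 1.
Σ = − 5^1 + 5^2 = 20.
N = 20/2 = 10.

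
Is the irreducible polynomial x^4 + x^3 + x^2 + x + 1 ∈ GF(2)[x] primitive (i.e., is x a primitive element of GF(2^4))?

Write f(x) = x^4 + x^3 + x^2 + x + 1.
|GF(2^4)^×| = 2^4 − 1 = 15. Prime factorization: 15 = 3·5.
f is primitive ⇔ x has order 15 in GF(2)[x]/(f), i.e. x^(15/q) ≠ 1 for each prime q | 15.
x^(5) mod f = 1
x^(3) mod f = x^3.
Since x^(5) = 1, the order of x divides 5 < 15; not primitive.

No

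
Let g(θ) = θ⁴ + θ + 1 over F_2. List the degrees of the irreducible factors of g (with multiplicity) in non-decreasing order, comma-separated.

4

Roots in F_2: g(0) = 1; g(1) = 1.
Complete factorization: g(θ) = (θ⁴ + θ + 1).
Factor degrees with multiplicity: 4 = 4.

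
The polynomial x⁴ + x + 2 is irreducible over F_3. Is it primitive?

Write f(x) = x⁴ + x + 2.
|GF(3^4)^×| = 3^4 − 1 = 80. Prime factorization: 80 = 2^4·5.
f is primitive ⇔ x has order 80 in GF(3)[x]/(f), i.e. x^(80/q) ≠ 1 for each prime q | 80.
x^(40) mod f = 2.
x^(16) mod f = 2x³ + x + 2.
None equal 1, so x has full order 80; f is primitive.

Yes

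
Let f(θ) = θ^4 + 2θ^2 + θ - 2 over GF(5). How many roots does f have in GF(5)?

2

Evaluate at each of the 5 elements of GF(5):
f(0) = 3; f(1) = 2; f(2) = 4; f(3) = 0 → root; f(4) = 0 → root.
Roots: {3, 4}.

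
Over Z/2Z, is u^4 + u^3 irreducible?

Write P(u) = u^4 + u^3.
Check for roots in Z/2Z: P(0) = 0 → root; P(1) = 0 → root.
P(0) = 0, so (u) divides P(u); P is reducible.

No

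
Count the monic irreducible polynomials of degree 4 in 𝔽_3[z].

The number of monic irreducibles of degree 4 over GF(3) is (1/4)·Σ_{d∣4} μ(4/d) 3^d.
Divisors of 4: 1, 2, 4; μ(4/d) for each: 0, -1, 1.
Σ = − 3^2 + 3^4 = 72.
N = 72/4 = 18.

18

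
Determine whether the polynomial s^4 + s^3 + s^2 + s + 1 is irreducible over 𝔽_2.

Write f(s) = s^4 + s^3 + s^2 + s + 1.
Check for roots in 𝔽_2: f(0) = 1; f(1) = 1.
No roots, so no linear factors.
Monic irreducibles of degree 2 over GF(2): s^2 + s + 1.
None of them divide f (all give nonzero remainder).
No irreducible factor of degree ≤ 2 exists, so f is irreducible over GF(2).

Yes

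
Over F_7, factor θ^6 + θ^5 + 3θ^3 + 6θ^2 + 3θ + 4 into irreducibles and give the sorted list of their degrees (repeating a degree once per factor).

1, 1, 2, 2

Write h(θ) = θ^6 + θ^5 + 3θ^3 + 6θ^2 + 3θ + 4.
Linear factors from roots: (θ + 5), (θ + 4).
Complete factorization: h(θ) = (θ + 4)·(θ + 5)·(θ^2 + 4)·(θ^2 + 6θ + 6).
Factor degrees with multiplicity: 1 + 1 + 2 + 2 = 6.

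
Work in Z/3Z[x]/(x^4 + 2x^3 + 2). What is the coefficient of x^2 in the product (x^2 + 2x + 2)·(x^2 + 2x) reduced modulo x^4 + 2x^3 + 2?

0

Multiply in Z/3Z[x]: (x^2 + 2x + 2)·(x^2 + 2x) = x^4 + x^3 + x.
Reduce using x^4 ≡ x^3 + 1 (mod x^4 + 2x^3 + 2).
Reduced: 2x^3 + x + 1.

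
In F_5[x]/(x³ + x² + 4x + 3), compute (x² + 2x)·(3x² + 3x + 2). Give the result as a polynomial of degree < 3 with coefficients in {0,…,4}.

Multiply in F_5[x]: (x² + 2x)·(3x² + 3x + 2) = 3x⁴ + 4x³ + 3x² + 4x.
Reduce using x³ ≡ 4x² + x + 2 (mod x³ + x² + 4x + 3).
Reduced: x + 2.

x + 2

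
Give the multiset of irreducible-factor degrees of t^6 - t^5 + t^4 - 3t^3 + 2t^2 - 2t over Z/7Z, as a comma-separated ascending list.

Write f(t) = t^6 - t^5 + t^4 - 3t^3 + 2t^2 - 2t.
Linear factors from roots: (t), (t - 2).
Complete factorization: f(t) = (t)·(t - 2)·(t^4 + t^3 + 3t^2 + 3t + 1).
Factor degrees with multiplicity: 1 + 1 + 4 = 6.

1, 1, 4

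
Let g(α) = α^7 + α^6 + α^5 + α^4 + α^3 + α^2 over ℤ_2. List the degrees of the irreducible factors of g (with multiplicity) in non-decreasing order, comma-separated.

1, 1, 1, 2, 2

Roots in ℤ_2: g(0) = 0 → root; g(1) = 0 → root.
Linear factors from roots: (α), (α + 1).
Complete factorization: g(α) = (α + 1)·(α)^2·(α^2 + α + 1)^2.
Factor degrees with multiplicity: 1 + 1 + 1 + 2 + 2 = 7.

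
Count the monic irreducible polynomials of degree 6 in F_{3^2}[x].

88440

The number of monic irreducibles of degree 6 over GF(9) is (1/6)·Σ_{d∣6} μ(6/d) 9^d.
Divisors of 6: 1, 2, 3, 6; μ(6/d) for each: 1, -1, -1, 1.
Σ = 9^1 − 9^2 − 9^3 + 9^6 = 530640.
N = 530640/6 = 88440.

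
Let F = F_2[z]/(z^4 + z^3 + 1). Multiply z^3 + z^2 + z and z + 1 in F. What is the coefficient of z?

Multiply in F_2[z]: (z^3 + z^2 + z)·(z + 1) = z^4 + z.
Reduce using z^4 ≡ z^3 + 1 (mod z^4 + z^3 + 1).
Reduced: z^3 + z + 1.

1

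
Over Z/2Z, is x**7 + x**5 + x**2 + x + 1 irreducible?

Yes

Write P(x) = x**7 + x**5 + x**2 + x + 1.
Check for roots in Z/2Z: P(0) = 1; P(1) = 1.
No roots, so no linear factors.
Monic irreducibles of degree 2 over GF(2): x**2 + x + 1.
None of them divide P (all give nonzero remainder).
Monic irreducibles of degree 3 over GF(2): x**3 + x + 1, x**3 + x**2 + 1.
None of them divide P (all give nonzero remainder).
No irreducible factor of degree ≤ 3 exists, so P is irreducible over GF(2).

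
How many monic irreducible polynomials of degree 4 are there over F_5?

Gauss's count: N_{5}(4) = (1/4) Σ_{d|4} μ(4/d)·5^d.
Divisors of 4: 1, 2, 4; μ(4/d) for each: 0, -1, 1.
Σ = − 5^2 + 5^4 = 600.
N = 600/4 = 150.

150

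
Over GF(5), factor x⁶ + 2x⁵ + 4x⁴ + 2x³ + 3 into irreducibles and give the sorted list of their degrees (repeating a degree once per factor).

6

Write g(x) = x⁶ + 2x⁵ + 4x⁴ + 2x³ + 3.
Roots in GF(5): g(0) = 3; g(1) = 2; g(2) = 1; g(3) = 1; g(4) = 4.
Complete factorization: g(x) = (x⁶ + 2x⁵ + 4x⁴ + 2x³ + 3).
Factor degrees with multiplicity: 6 = 6.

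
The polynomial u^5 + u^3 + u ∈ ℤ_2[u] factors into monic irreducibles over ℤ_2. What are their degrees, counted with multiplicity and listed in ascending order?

1, 2, 2

Write g(u) = u^5 + u^3 + u.
Roots in ℤ_2: g(0) = 0 → root; g(1) = 1.
Linear factors from roots: (u).
Complete factorization: g(u) = (u)·(u^2 + u + 1)^2.
Factor degrees with multiplicity: 1 + 2 + 2 = 5.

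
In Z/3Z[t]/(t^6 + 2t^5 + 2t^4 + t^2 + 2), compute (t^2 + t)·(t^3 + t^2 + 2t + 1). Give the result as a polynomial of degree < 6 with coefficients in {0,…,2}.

Multiply in Z/3Z[t]: (t^2 + t)·(t^3 + t^2 + 2t + 1) = t^5 + 2t^4 + t.
Reduced: t^5 + 2t^4 + t.

t^5 + 2t^4 + t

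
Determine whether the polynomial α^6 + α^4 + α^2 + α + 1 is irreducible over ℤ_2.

Yes

Write f(α) = α^6 + α^4 + α^2 + α + 1.
Check for roots in ℤ_2: f(0) = 1; f(1) = 1.
No roots, so no linear factors.
Monic irreducibles of degree 2 over GF(2): α^2 + α + 1.
None of them divide f (all give nonzero remainder).
Monic irreducibles of degree 3 over GF(2): α^3 + α + 1, α^3 + α^2 + 1.
None of them divide f (all give nonzero remainder).
No irreducible factor of degree ≤ 3 exists, so f is irreducible over GF(2).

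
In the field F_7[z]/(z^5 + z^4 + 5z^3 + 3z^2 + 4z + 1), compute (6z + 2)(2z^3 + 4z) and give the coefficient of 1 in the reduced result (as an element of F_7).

0

Multiply in F_7[z]: (6z + 2)·(2z^3 + 4z) = 5z^4 + 4z^3 + 3z^2 + z.
Reduced: 5z^4 + 4z^3 + 3z^2 + z.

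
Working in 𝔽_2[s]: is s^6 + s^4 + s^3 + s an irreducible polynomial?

Write m(s) = s^6 + s^4 + s^3 + s.
Check for roots in 𝔽_2: m(0) = 0 → root; m(1) = 0 → root.
m(0) = 0, so (s) divides m(s); m is reducible.

No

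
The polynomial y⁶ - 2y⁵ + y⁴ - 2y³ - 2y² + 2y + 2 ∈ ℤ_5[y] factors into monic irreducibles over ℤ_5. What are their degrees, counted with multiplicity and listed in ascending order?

Write h(y) = y⁶ - 2y⁵ + y⁴ - 2y³ - 2y² + 2y + 2.
Roots in ℤ_5: h(0) = 2; h(1) = 0 → root; h(2) = 3; h(3) = 0 → root; h(4) = 4.
Linear factors from roots: (y - 1), (y + 2).
Complete factorization: h(y) = (y + 2)·(y - 1)·(y² - 2)·(y² + 2y - 2).
Factor degrees with multiplicity: 1 + 1 + 2 + 2 = 6.

1, 1, 2, 2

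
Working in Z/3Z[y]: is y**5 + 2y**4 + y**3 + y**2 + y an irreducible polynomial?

Write f(y) = y**5 + 2y**4 + y**3 + y**2 + y.
Check for roots in Z/3Z: f(0) = 0 → root; f(1) = 0 → root; f(2) = 0 → root.
f(0) = 0, so (y) divides f(y); f is reducible.

No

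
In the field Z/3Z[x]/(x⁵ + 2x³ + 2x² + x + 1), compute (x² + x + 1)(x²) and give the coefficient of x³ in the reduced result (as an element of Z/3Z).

1

Multiply in Z/3Z[x]: (x² + x + 1)·(x²) = x⁴ + x³ + x².
Reduced: x⁴ + x³ + x².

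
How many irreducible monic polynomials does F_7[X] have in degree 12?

The number of monic irreducibles of degree 12 over GF(7) is (1/12)·Σ_{d∣12} μ(12/d) 7^d.
Divisors of 12: 1, 2, 3, 4, 6, 12; μ(12/d) for each: 0, 1, 0, -1, -1, 1.
Σ = 7^2 − 7^4 − 7^6 + 7^12 = 13841167200.
N = 13841167200/12 = 1153430600.

1153430600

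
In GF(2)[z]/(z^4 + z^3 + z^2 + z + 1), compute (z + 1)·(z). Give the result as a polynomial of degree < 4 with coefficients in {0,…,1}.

Multiply in GF(2)[z]: (z + 1)·(z) = z^2 + z.
Reduced: z^2 + z.

z^2 + z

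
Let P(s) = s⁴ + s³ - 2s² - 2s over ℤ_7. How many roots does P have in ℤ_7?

4

Evaluate at each of the 7 elements of ℤ_7:
P(0) = 0 → root; P(1) = 5; P(2) = 5; P(3) = 0 → root; P(4) = 0 → root; P(5) = 4; P(6) = 0 → root.
Roots: {0, 3, 4, 6}.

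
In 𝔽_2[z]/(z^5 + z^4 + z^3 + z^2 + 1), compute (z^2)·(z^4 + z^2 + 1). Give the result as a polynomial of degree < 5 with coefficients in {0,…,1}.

Multiply in 𝔽_2[z]: (z^2)·(z^4 + z^2 + 1) = z^6 + z^4 + z^2.
Reduce using z^5 ≡ z^4 + z^3 + z^2 + 1 (mod z^5 + z^4 + z^3 + z^2 + 1).
Reduced: z^4 + z + 1.

z^4 + z + 1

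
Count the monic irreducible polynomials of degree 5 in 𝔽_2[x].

x^(2^5) − x is the product of all monic irreducibles of degree dividing 5; Möbius inversion gives N = (1/5) Σ μ(5/d)·2^d.
Divisors of 5: 1, 5; μ(5/d) for each: -1, 1.
Σ = − 2^1 + 2^5 = 30.
N = 30/5 = 6.

6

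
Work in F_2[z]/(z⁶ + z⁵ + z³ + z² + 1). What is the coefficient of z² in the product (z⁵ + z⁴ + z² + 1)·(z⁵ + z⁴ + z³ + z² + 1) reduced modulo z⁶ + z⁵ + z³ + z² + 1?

0

Multiply in F_2[z]: (z⁵ + z⁴ + z² + 1)·(z⁵ + z⁴ + z³ + z² + 1) = z¹⁰ + z⁷ + z⁵ + z⁴ + z³ + 1.
Reduce using z⁶ ≡ z⁵ + z³ + z² + 1 (mod z⁶ + z⁵ + z³ + z² + 1).
Reduced: z.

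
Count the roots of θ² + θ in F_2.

2

Write h(θ) = θ² + θ.
Evaluate at each of the 2 elements of F_2:
h(0) = 0 → root; h(1) = 0 → root.
Roots: {0, 1}.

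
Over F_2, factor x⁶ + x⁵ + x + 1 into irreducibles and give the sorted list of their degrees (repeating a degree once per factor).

Write g(x) = x⁶ + x⁵ + x + 1.
Roots in F_2: g(0) = 1; g(1) = 0 → root.
Linear factors from roots: (x + 1).
Complete factorization: g(x) = (x + 1)^2·(x⁴ + x³ + x² + x + 1).
Factor degrees with multiplicity: 1 + 1 + 4 = 6.

1, 1, 4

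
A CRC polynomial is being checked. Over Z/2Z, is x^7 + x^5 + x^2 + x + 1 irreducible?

Write h(x) = x^7 + x^5 + x^2 + x + 1.
Check for roots in Z/2Z: h(0) = 1; h(1) = 1.
No roots, so no linear factors.
Monic irreducibles of degree 2 over GF(2): x^2 + x + 1.
None of them divide h (all give nonzero remainder).
Monic irreducibles of degree 3 over GF(2): x^3 + x + 1, x^3 + x^2 + 1.
None of them divide h (all give nonzero remainder).
No irreducible factor of degree ≤ 3 exists, so h is irreducible over GF(2).

Yes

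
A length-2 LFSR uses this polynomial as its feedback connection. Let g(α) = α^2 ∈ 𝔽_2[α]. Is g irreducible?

Check for roots in 𝔽_2: g(0) = 0 → root; g(1) = 1.
g(0) = 0, so (α) divides g(α); g is reducible.

No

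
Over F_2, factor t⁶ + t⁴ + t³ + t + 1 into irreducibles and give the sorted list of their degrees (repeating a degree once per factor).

6

Write g(t) = t⁶ + t⁴ + t³ + t + 1.
Roots in F_2: g(0) = 1; g(1) = 1.
Complete factorization: g(t) = (t⁶ + t⁴ + t³ + t + 1).
Factor degrees with multiplicity: 6 = 6.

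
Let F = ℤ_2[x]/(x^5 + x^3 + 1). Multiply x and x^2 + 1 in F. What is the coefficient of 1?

Multiply in ℤ_2[x]: (x)·(x^2 + 1) = x^3 + x.
Reduced: x^3 + x.

0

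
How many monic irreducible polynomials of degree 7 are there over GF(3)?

By the necklace-counting formula, N_3(7) = (1/7) Σ_{d|7} μ(7/d)·3^d.
Divisors of 7: 1, 7; μ(7/d) for each: -1, 1.
Σ = − 3^1 + 3^7 = 2184.
N = 2184/7 = 312.

312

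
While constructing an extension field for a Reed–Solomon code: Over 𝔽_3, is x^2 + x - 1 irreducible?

Yes

Write m(x) = x^2 + x - 1.
Check for roots in 𝔽_3: m(0) = 2; m(1) = 1; m(2) = 2.
No roots. A degree-2 polynomial over a field with no linear factor is irreducible.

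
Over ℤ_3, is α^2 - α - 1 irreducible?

Write f(α) = α^2 - α - 1.
Check for roots in ℤ_3: f(0) = 2; f(1) = 2; f(2) = 1.
No roots. A degree-2 polynomial over a field with no linear factor is irreducible.

Yes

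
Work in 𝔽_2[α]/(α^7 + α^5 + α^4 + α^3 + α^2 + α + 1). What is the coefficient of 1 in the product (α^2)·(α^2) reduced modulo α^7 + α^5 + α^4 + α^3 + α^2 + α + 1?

Multiply in 𝔽_2[α]: (α^2)·(α^2) = α^4.
Reduced: α^4.

0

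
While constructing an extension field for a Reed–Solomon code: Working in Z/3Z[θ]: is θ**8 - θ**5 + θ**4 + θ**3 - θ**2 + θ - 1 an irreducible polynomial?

Write P(θ) = θ**8 - θ**5 + θ**4 + θ**3 - θ**2 + θ - 1.
Check for roots in Z/3Z: P(0) = 2; P(1) = 1; P(2) = 2.
No roots, so no linear factors.
Monic irreducibles of degree 2 over GF(3): θ**2 + 1, θ**2 + θ - 1, θ**2 - θ - 1.
None of them divide P (all give nonzero remainder).
Degree-3 irreducible divisors: test the 8 monic irreducibles of degree 3 over GF(3).
None of them divide P (all give nonzero remainder).
Degree-4 irreducible divisors: test the 18 monic irreducibles of degree 4 over GF(3).
None of them divide P (all give nonzero remainder).
No irreducible factor of degree ≤ 4 exists, so P is irreducible over GF(3).

Yes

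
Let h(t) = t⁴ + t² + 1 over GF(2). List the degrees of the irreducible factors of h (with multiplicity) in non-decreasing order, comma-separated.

Roots in GF(2): h(0) = 1; h(1) = 1.
Complete factorization: h(t) = (t² + t + 1)^2.
Factor degrees with multiplicity: 2 + 2 = 4.

2, 2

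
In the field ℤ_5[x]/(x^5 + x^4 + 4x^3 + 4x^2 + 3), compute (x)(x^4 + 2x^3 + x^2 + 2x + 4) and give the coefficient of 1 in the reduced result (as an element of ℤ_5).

Multiply in ℤ_5[x]: (x)·(x^4 + 2x^3 + x^2 + 2x + 4) = x^5 + 2x^4 + x^3 + 2x^2 + 4x.
Reduce using x^5 ≡ 4x^4 + x^3 + x^2 + 2 (mod x^5 + x^4 + 4x^3 + 4x^2 + 3).
Reduced: x^4 + 2x^3 + 3x^2 + 4x + 2.

2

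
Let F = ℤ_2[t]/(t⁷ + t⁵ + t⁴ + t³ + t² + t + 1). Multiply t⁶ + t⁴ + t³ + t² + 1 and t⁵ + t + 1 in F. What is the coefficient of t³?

1

Multiply in ℤ_2[t]: (t⁶ + t⁴ + t³ + t² + 1)·(t⁵ + t + 1) = t¹¹ + t⁹ + t⁸ + t⁶ + t² + t + 1.
Reduce using t⁷ ≡ t⁵ + t⁴ + t³ + t² + t + 1 (mod t⁷ + t⁵ + t⁴ + t³ + t² + t + 1).
Reduced: t³.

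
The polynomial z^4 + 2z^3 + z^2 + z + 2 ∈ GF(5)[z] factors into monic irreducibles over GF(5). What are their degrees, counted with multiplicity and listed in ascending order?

Write f(z) = z^4 + 2z^3 + z^2 + z + 2.
Roots in GF(5): f(0) = 2; f(1) = 2; f(2) = 0 → root; f(3) = 4; f(4) = 1.
Linear factors from roots: (z + 3).
Complete factorization: f(z) = (z + 3)·(z^3 + 4z^2 + 4z + 4).
Factor degrees with multiplicity: 1 + 3 = 4.

1, 3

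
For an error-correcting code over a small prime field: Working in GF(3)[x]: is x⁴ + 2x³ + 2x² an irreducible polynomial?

Write m(x) = x⁴ + 2x³ + 2x².
Check for roots in GF(3): m(0) = 0 → root; m(1) = 2; m(2) = 1.
m(0) = 0, so (x) divides m(x); m is reducible.

No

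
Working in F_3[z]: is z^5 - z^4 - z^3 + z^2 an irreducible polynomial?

No

Write g(z) = z^5 - z^4 - z^3 + z^2.
Check for roots in F_3: g(0) = 0 → root; g(1) = 0 → root; g(2) = 0 → root.
g(0) = 0, so (z) divides g(z); g is reducible.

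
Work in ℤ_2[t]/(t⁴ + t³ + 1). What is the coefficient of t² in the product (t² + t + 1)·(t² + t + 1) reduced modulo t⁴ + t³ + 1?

Multiply in ℤ_2[t]: (t² + t + 1)·(t² + t + 1) = t⁴ + t² + 1.
Reduce using t⁴ ≡ t³ + 1 (mod t⁴ + t³ + 1).
Reduced: t³ + t².

1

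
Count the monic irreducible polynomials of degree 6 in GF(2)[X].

9

The number of monic irreducibles of degree 6 over GF(2) is (1/6)·Σ_{d∣6} μ(6/d) 2^d.
Divisors of 6: 1, 2, 3, 6; μ(6/d) for each: 1, -1, -1, 1.
Σ = 2^1 − 2^2 − 2^3 + 2^6 = 54.
N = 54/6 = 9.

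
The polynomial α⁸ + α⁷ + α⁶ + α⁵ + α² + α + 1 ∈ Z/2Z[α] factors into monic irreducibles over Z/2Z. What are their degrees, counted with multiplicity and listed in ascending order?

8

Write h(α) = α⁸ + α⁷ + α⁶ + α⁵ + α² + α + 1.
Roots in Z/2Z: h(0) = 1; h(1) = 1.
Complete factorization: h(α) = (α⁸ + α⁷ + α⁶ + α⁵ + α² + α + 1).
Factor degrees with multiplicity: 8 = 8.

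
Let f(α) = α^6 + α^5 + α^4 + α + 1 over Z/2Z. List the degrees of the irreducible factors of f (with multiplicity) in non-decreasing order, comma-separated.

6

Roots in Z/2Z: f(0) = 1; f(1) = 1.
Complete factorization: f(α) = (α^6 + α^5 + α^4 + α + 1).
Factor degrees with multiplicity: 6 = 6.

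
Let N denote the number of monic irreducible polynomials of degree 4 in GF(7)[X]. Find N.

588

By the necklace-counting formula, N_7(4) = (1/4) Σ_{d|4} μ(4/d)·7^d.
Divisors of 4: 1, 2, 4; μ(4/d) for each: 0, -1, 1.
Σ = − 7^2 + 7^4 = 2352.
N = 2352/4 = 588.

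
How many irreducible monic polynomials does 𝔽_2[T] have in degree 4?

By the necklace-counting formula, N_2(4) = (1/4) Σ_{d|4} μ(4/d)·2^d.
Divisors of 4: 1, 2, 4; μ(4/d) for each: 0, -1, 1.
Σ = − 2^2 + 2^4 = 12.
N = 12/4 = 3.

3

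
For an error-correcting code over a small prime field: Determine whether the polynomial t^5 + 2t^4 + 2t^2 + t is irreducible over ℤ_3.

Write m(t) = t^5 + 2t^4 + 2t^2 + t.
Check for roots in ℤ_3: m(0) = 0 → root; m(1) = 0 → root; m(2) = 2.
m(0) = 0, so (t) divides m(t); m is reducible.

No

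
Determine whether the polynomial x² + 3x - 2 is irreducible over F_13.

No

Write f(x) = x² + 3x - 2.
Check each element of F_13 for a root: f(0)=11, f(1)=2, f(2)=8, f(3)=3, f(4)=0, f(5)=12, f(6)=0, f(7)=3, f(8)=8, f(9)=2, f(10)=11, f(11)=9, f(12)=9.
f(4) = 0, so (x − 4) divides f(x); f is reducible.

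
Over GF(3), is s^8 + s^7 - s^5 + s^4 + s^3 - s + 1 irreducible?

No

Write m(s) = s^8 + s^7 - s^5 + s^4 + s^3 - s + 1.
Check for roots in GF(3): m(0) = 1; m(1) = 0 → root; m(2) = 0 → root.
m(1) = 0, so (s − 1) divides m(s); m is reducible.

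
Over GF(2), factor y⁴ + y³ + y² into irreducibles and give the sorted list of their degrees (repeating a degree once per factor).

1, 1, 2

Write h(y) = y⁴ + y³ + y².
Roots in GF(2): h(0) = 0 → root; h(1) = 1.
Linear factors from roots: (y).
Complete factorization: h(y) = (y)^2·(y² + y + 1).
Factor degrees with multiplicity: 1 + 1 + 2 = 4.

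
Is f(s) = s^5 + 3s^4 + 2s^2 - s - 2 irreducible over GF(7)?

No

Check for roots in GF(7): f(0) = 5; f(1) = 3; f(2) = 0 → root; f(3) = 2; f(4) = 5; f(5) = 3; f(6) = 3.
f(2) = 0, so (s − 2) divides f(s); f is reducible.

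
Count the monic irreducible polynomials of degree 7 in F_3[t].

By the necklace-counting formula, N_3(7) = (1/7) Σ_{d|7} μ(7/d)·3^d.
Divisors of 7: 1, 7; μ(7/d) for each: -1, 1.
Σ = − 3^1 + 3^7 = 2184.
N = 2184/7 = 312.

312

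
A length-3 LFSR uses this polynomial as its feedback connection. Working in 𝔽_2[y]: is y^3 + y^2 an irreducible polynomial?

No

Write g(y) = y^3 + y^2.
Check for roots in 𝔽_2: g(0) = 0 → root; g(1) = 0 → root.
g(0) = 0, so (y) divides g(y); g is reducible.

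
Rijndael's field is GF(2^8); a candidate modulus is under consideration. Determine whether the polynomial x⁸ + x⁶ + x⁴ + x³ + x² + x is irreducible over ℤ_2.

Write m(x) = x⁸ + x⁶ + x⁴ + x³ + x² + x.
Check for roots in ℤ_2: m(0) = 0 → root; m(1) = 0 → root.
m(0) = 0, so (x) divides m(x); m is reducible.

No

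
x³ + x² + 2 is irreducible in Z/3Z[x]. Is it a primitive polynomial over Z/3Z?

No

Write f(x) = x³ + x² + 2.
|GF(3^3)^×| = 3^3 − 1 = 26. Prime factorization: 26 = 2·13.
f is primitive ⇔ x has order 26 in GF(3)[x]/(f), i.e. x^(26/q) ≠ 1 for each prime q | 26.
x^(13) mod f = 1
x^(2) mod f = x².
Since x^(13) = 1, the order of x divides 13 < 26; not primitive.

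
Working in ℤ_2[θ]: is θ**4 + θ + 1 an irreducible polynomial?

Write f(θ) = θ**4 + θ + 1.
Check for roots in ℤ_2: f(0) = 1; f(1) = 1.
No roots, so no linear factors.
Monic irreducibles of degree 2 over GF(2): θ**2 + θ + 1.
None of them divide f (all give nonzero remainder).
No irreducible factor of degree ≤ 2 exists, so f is irreducible over GF(2).

Yes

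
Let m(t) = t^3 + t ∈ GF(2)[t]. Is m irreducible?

Check for roots in GF(2): m(0) = 0 → root; m(1) = 0 → root.
m(0) = 0, so (t) divides m(t); m is reducible.

No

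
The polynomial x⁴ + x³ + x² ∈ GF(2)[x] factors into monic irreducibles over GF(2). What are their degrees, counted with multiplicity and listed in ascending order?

Write g(x) = x⁴ + x³ + x².
Roots in GF(2): g(0) = 0 → root; g(1) = 1.
Linear factors from roots: (x).
Complete factorization: g(x) = (x)^2·(x² + x + 1).
Factor degrees with multiplicity: 1 + 1 + 2 = 4.

1, 1, 2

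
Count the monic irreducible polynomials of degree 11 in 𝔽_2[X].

By the necklace-counting formula, N_2(11) = (1/11) Σ_{d|11} μ(11/d)·2^d.
Divisors of 11: 1, 11; μ(11/d) for each: -1, 1.
Σ = − 2^1 + 2^11 = 2046.
N = 2046/11 = 186.

186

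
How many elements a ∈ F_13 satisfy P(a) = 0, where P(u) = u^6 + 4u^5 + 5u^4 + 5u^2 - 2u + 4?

2

Evaluate at each of the 13 elements of F_13:
P(0) = 4; P(1) = 4; P(2) = 6; P(3) = 4; P(4) = 6; P(5) = 0 → root; P(6) = 3; P(7) = 11; P(8) = 6; P(9) = 7; P(10) = 9; P(11) = 5; P(12) = 0 → root.
Roots: {5, 12}.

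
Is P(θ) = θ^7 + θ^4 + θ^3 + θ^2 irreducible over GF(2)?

Check for roots in GF(2): P(0) = 0 → root; P(1) = 0 → root.
P(0) = 0, so (θ) divides P(θ); P is reducible.

No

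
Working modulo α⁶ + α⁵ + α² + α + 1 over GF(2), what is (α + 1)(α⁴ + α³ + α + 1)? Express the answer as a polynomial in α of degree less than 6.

α^5 + α^3 + α^2 + 1

Multiply in GF(2)[α]: (α + 1)·(α⁴ + α³ + α + 1) = α⁵ + α³ + α² + 1.
Reduced: α⁵ + α³ + α² + 1.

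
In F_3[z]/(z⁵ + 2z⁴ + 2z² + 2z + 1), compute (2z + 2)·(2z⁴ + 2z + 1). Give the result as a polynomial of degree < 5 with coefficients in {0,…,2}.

Multiply in F_3[z]: (2z + 2)·(2z⁴ + 2z + 1) = z⁵ + z⁴ + z² + 2.
Reduce using z⁵ ≡ z⁴ + z² + z + 2 (mod z⁵ + 2z⁴ + 2z² + 2z + 1).
Reduced: 2z⁴ + 2z² + z + 1.

2z^4 + 2z^2 + z + 1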